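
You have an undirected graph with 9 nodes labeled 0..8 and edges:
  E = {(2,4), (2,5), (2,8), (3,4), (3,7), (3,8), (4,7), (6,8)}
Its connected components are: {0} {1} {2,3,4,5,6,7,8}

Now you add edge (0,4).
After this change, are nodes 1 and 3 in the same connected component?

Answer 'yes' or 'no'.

Initial components: {0} {1} {2,3,4,5,6,7,8}
Adding edge (0,4): merges {0} and {2,3,4,5,6,7,8}.
New components: {0,2,3,4,5,6,7,8} {1}
Are 1 and 3 in the same component? no

Answer: no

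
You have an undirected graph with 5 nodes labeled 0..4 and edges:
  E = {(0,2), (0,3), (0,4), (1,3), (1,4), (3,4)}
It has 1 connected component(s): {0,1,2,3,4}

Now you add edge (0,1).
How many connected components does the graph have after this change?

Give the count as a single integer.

Initial component count: 1
Add (0,1): endpoints already in same component. Count unchanged: 1.
New component count: 1

Answer: 1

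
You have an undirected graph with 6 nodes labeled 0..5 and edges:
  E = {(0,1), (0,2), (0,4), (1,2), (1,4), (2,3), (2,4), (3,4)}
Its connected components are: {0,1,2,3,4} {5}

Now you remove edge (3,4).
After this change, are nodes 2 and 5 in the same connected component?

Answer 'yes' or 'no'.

Answer: no

Derivation:
Initial components: {0,1,2,3,4} {5}
Removing edge (3,4): not a bridge — component count unchanged at 2.
New components: {0,1,2,3,4} {5}
Are 2 and 5 in the same component? no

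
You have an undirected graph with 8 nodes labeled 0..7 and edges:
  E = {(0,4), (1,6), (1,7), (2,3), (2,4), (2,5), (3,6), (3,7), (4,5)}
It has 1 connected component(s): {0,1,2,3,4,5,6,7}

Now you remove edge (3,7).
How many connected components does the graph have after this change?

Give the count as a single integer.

Answer: 1

Derivation:
Initial component count: 1
Remove (3,7): not a bridge. Count unchanged: 1.
  After removal, components: {0,1,2,3,4,5,6,7}
New component count: 1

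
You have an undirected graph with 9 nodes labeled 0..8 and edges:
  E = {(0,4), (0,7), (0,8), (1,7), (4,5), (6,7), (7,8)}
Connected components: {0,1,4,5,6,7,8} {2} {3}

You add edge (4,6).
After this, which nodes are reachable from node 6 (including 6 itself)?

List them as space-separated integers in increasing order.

Before: nodes reachable from 6: {0,1,4,5,6,7,8}
Adding (4,6): both endpoints already in same component. Reachability from 6 unchanged.
After: nodes reachable from 6: {0,1,4,5,6,7,8}

Answer: 0 1 4 5 6 7 8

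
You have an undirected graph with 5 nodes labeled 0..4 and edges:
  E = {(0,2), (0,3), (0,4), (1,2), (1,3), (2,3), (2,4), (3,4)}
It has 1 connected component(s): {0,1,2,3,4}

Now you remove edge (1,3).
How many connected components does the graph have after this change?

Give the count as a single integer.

Initial component count: 1
Remove (1,3): not a bridge. Count unchanged: 1.
  After removal, components: {0,1,2,3,4}
New component count: 1

Answer: 1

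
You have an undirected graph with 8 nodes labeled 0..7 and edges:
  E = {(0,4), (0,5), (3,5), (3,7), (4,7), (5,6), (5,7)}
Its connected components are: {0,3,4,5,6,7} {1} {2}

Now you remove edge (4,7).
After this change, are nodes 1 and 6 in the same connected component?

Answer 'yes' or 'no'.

Initial components: {0,3,4,5,6,7} {1} {2}
Removing edge (4,7): not a bridge — component count unchanged at 3.
New components: {0,3,4,5,6,7} {1} {2}
Are 1 and 6 in the same component? no

Answer: no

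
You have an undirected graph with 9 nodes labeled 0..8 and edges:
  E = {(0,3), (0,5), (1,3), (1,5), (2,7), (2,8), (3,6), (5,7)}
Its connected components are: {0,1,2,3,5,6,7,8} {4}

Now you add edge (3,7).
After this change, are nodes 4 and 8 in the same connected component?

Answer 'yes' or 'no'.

Initial components: {0,1,2,3,5,6,7,8} {4}
Adding edge (3,7): both already in same component {0,1,2,3,5,6,7,8}. No change.
New components: {0,1,2,3,5,6,7,8} {4}
Are 4 and 8 in the same component? no

Answer: no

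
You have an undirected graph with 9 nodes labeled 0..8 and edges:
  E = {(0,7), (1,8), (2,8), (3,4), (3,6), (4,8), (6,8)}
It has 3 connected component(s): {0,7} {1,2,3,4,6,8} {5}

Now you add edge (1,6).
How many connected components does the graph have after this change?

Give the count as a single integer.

Initial component count: 3
Add (1,6): endpoints already in same component. Count unchanged: 3.
New component count: 3

Answer: 3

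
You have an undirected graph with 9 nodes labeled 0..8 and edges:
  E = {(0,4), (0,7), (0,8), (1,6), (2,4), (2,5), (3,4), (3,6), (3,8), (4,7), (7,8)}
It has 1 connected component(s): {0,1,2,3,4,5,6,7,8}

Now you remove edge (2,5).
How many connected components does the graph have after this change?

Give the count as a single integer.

Initial component count: 1
Remove (2,5): it was a bridge. Count increases: 1 -> 2.
  After removal, components: {0,1,2,3,4,6,7,8} {5}
New component count: 2

Answer: 2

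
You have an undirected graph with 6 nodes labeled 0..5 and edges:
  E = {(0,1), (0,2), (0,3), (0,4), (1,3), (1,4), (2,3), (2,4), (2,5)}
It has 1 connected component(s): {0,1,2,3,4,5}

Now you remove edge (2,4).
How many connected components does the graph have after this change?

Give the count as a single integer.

Initial component count: 1
Remove (2,4): not a bridge. Count unchanged: 1.
  After removal, components: {0,1,2,3,4,5}
New component count: 1

Answer: 1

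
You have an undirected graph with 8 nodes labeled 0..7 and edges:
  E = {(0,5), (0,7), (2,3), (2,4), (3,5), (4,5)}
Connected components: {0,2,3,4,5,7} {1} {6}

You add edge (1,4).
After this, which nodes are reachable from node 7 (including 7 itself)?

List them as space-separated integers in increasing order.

Answer: 0 1 2 3 4 5 7

Derivation:
Before: nodes reachable from 7: {0,2,3,4,5,7}
Adding (1,4): merges 7's component with another. Reachability grows.
After: nodes reachable from 7: {0,1,2,3,4,5,7}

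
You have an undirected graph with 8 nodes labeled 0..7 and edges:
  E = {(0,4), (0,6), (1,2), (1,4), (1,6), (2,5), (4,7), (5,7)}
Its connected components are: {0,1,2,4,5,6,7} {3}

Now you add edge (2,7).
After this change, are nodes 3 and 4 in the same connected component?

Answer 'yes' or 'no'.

Initial components: {0,1,2,4,5,6,7} {3}
Adding edge (2,7): both already in same component {0,1,2,4,5,6,7}. No change.
New components: {0,1,2,4,5,6,7} {3}
Are 3 and 4 in the same component? no

Answer: no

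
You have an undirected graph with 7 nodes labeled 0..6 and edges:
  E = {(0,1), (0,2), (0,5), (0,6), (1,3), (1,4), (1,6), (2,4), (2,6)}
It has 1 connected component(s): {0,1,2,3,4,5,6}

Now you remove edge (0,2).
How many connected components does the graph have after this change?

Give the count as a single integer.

Answer: 1

Derivation:
Initial component count: 1
Remove (0,2): not a bridge. Count unchanged: 1.
  After removal, components: {0,1,2,3,4,5,6}
New component count: 1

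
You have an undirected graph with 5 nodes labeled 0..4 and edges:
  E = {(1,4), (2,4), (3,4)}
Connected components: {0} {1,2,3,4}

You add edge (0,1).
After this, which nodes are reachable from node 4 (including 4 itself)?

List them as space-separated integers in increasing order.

Before: nodes reachable from 4: {1,2,3,4}
Adding (0,1): merges 4's component with another. Reachability grows.
After: nodes reachable from 4: {0,1,2,3,4}

Answer: 0 1 2 3 4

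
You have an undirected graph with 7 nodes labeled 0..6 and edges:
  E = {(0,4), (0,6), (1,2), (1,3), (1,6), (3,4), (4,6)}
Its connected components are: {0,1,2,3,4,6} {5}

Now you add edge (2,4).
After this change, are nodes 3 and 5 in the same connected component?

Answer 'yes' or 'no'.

Answer: no

Derivation:
Initial components: {0,1,2,3,4,6} {5}
Adding edge (2,4): both already in same component {0,1,2,3,4,6}. No change.
New components: {0,1,2,3,4,6} {5}
Are 3 and 5 in the same component? no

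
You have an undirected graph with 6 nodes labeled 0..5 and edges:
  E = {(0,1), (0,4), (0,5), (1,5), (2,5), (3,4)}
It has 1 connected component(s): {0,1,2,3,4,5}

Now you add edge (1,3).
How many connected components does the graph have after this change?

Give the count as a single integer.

Answer: 1

Derivation:
Initial component count: 1
Add (1,3): endpoints already in same component. Count unchanged: 1.
New component count: 1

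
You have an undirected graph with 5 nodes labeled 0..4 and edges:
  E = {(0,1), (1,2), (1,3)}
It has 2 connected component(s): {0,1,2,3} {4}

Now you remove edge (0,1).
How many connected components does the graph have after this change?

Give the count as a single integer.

Answer: 3

Derivation:
Initial component count: 2
Remove (0,1): it was a bridge. Count increases: 2 -> 3.
  After removal, components: {0} {1,2,3} {4}
New component count: 3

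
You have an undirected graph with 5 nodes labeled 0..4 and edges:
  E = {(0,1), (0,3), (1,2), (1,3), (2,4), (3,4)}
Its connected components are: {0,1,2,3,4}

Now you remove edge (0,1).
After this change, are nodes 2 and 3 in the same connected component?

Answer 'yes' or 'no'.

Answer: yes

Derivation:
Initial components: {0,1,2,3,4}
Removing edge (0,1): not a bridge — component count unchanged at 1.
New components: {0,1,2,3,4}
Are 2 and 3 in the same component? yes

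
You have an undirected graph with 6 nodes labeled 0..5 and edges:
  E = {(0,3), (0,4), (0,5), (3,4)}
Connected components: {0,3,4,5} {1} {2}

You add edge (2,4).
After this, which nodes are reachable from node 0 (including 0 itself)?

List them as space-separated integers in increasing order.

Answer: 0 2 3 4 5

Derivation:
Before: nodes reachable from 0: {0,3,4,5}
Adding (2,4): merges 0's component with another. Reachability grows.
After: nodes reachable from 0: {0,2,3,4,5}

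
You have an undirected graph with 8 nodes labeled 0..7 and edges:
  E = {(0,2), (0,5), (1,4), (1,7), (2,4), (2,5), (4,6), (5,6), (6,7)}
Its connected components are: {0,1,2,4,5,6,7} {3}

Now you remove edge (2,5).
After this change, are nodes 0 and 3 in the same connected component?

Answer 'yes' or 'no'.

Answer: no

Derivation:
Initial components: {0,1,2,4,5,6,7} {3}
Removing edge (2,5): not a bridge — component count unchanged at 2.
New components: {0,1,2,4,5,6,7} {3}
Are 0 and 3 in the same component? no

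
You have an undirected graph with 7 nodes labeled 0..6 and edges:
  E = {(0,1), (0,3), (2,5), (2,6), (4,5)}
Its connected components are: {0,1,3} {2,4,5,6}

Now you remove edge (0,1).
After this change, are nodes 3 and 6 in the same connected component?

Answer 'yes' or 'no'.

Answer: no

Derivation:
Initial components: {0,1,3} {2,4,5,6}
Removing edge (0,1): it was a bridge — component count 2 -> 3.
New components: {0,3} {1} {2,4,5,6}
Are 3 and 6 in the same component? no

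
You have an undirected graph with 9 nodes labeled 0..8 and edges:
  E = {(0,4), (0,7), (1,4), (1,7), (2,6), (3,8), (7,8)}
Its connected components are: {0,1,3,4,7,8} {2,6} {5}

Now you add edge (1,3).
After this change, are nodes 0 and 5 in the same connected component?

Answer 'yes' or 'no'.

Initial components: {0,1,3,4,7,8} {2,6} {5}
Adding edge (1,3): both already in same component {0,1,3,4,7,8}. No change.
New components: {0,1,3,4,7,8} {2,6} {5}
Are 0 and 5 in the same component? no

Answer: no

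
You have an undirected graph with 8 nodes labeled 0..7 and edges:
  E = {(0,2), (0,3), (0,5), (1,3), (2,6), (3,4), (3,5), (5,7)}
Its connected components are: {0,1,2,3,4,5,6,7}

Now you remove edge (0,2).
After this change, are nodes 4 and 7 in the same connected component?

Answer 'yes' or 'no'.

Answer: yes

Derivation:
Initial components: {0,1,2,3,4,5,6,7}
Removing edge (0,2): it was a bridge — component count 1 -> 2.
New components: {0,1,3,4,5,7} {2,6}
Are 4 and 7 in the same component? yes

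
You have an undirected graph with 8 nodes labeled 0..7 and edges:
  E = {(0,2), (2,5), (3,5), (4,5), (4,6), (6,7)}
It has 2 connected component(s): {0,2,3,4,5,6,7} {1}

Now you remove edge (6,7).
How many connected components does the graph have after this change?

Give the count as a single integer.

Answer: 3

Derivation:
Initial component count: 2
Remove (6,7): it was a bridge. Count increases: 2 -> 3.
  After removal, components: {0,2,3,4,5,6} {1} {7}
New component count: 3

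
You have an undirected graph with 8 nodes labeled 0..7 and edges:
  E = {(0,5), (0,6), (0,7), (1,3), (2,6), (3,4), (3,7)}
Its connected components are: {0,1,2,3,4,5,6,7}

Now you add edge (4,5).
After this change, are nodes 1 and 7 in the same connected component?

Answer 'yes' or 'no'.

Answer: yes

Derivation:
Initial components: {0,1,2,3,4,5,6,7}
Adding edge (4,5): both already in same component {0,1,2,3,4,5,6,7}. No change.
New components: {0,1,2,3,4,5,6,7}
Are 1 and 7 in the same component? yes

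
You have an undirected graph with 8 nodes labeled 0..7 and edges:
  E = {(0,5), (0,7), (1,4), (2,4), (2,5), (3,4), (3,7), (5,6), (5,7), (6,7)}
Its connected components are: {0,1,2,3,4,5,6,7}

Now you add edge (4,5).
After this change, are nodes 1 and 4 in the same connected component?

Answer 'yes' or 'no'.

Answer: yes

Derivation:
Initial components: {0,1,2,3,4,5,6,7}
Adding edge (4,5): both already in same component {0,1,2,3,4,5,6,7}. No change.
New components: {0,1,2,3,4,5,6,7}
Are 1 and 4 in the same component? yes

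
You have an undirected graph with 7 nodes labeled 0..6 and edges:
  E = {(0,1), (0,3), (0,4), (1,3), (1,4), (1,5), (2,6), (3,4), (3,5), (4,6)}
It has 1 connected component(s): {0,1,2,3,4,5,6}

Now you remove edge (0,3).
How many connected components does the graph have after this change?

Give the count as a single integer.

Answer: 1

Derivation:
Initial component count: 1
Remove (0,3): not a bridge. Count unchanged: 1.
  After removal, components: {0,1,2,3,4,5,6}
New component count: 1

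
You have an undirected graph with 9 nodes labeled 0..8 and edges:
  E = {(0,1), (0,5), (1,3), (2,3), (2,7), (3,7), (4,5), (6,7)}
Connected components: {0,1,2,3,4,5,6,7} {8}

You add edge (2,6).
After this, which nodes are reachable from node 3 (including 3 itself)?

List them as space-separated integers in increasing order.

Answer: 0 1 2 3 4 5 6 7

Derivation:
Before: nodes reachable from 3: {0,1,2,3,4,5,6,7}
Adding (2,6): both endpoints already in same component. Reachability from 3 unchanged.
After: nodes reachable from 3: {0,1,2,3,4,5,6,7}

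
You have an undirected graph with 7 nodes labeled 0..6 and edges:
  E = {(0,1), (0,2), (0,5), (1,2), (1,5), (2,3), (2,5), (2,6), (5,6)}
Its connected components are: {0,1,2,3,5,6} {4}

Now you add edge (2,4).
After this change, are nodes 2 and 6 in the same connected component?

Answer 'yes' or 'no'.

Initial components: {0,1,2,3,5,6} {4}
Adding edge (2,4): merges {0,1,2,3,5,6} and {4}.
New components: {0,1,2,3,4,5,6}
Are 2 and 6 in the same component? yes

Answer: yes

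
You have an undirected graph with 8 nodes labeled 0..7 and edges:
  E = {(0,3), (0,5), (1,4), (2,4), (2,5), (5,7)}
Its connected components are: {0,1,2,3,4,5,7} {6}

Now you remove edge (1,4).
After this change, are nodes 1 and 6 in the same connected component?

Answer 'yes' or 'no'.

Answer: no

Derivation:
Initial components: {0,1,2,3,4,5,7} {6}
Removing edge (1,4): it was a bridge — component count 2 -> 3.
New components: {0,2,3,4,5,7} {1} {6}
Are 1 and 6 in the same component? no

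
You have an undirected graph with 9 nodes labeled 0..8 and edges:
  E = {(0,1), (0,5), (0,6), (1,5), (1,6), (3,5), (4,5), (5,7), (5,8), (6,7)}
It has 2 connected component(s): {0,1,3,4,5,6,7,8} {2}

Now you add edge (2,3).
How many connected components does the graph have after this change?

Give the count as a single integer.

Initial component count: 2
Add (2,3): merges two components. Count decreases: 2 -> 1.
New component count: 1

Answer: 1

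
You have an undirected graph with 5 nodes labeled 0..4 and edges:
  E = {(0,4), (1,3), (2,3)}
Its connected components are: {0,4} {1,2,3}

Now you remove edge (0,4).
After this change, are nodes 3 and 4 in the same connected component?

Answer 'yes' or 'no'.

Answer: no

Derivation:
Initial components: {0,4} {1,2,3}
Removing edge (0,4): it was a bridge — component count 2 -> 3.
New components: {0} {1,2,3} {4}
Are 3 and 4 in the same component? no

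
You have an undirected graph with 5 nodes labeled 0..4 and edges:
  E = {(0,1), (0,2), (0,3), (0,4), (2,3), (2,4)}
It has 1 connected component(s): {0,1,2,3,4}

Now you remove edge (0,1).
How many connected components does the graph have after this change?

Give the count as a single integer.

Answer: 2

Derivation:
Initial component count: 1
Remove (0,1): it was a bridge. Count increases: 1 -> 2.
  After removal, components: {0,2,3,4} {1}
New component count: 2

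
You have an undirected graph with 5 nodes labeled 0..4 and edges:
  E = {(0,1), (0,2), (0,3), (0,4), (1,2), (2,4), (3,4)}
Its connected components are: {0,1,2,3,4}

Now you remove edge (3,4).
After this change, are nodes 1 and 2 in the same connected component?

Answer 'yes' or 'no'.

Answer: yes

Derivation:
Initial components: {0,1,2,3,4}
Removing edge (3,4): not a bridge — component count unchanged at 1.
New components: {0,1,2,3,4}
Are 1 and 2 in the same component? yes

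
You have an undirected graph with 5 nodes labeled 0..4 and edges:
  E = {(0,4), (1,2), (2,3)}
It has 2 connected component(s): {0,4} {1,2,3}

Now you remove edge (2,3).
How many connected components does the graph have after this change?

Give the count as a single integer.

Answer: 3

Derivation:
Initial component count: 2
Remove (2,3): it was a bridge. Count increases: 2 -> 3.
  After removal, components: {0,4} {1,2} {3}
New component count: 3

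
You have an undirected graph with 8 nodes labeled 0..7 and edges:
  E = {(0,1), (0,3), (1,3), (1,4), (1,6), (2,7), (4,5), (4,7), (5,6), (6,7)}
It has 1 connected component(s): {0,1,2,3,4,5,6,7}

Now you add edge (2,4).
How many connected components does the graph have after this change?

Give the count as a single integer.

Initial component count: 1
Add (2,4): endpoints already in same component. Count unchanged: 1.
New component count: 1

Answer: 1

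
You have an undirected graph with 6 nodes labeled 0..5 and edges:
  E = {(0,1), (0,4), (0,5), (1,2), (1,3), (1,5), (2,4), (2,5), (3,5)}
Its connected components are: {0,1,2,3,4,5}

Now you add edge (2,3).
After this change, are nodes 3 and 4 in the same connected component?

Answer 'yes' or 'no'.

Initial components: {0,1,2,3,4,5}
Adding edge (2,3): both already in same component {0,1,2,3,4,5}. No change.
New components: {0,1,2,3,4,5}
Are 3 and 4 in the same component? yes

Answer: yes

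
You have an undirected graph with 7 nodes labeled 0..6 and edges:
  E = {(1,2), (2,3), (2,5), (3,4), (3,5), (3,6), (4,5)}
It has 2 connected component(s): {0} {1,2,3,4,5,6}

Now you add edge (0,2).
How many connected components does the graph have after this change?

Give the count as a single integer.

Answer: 1

Derivation:
Initial component count: 2
Add (0,2): merges two components. Count decreases: 2 -> 1.
New component count: 1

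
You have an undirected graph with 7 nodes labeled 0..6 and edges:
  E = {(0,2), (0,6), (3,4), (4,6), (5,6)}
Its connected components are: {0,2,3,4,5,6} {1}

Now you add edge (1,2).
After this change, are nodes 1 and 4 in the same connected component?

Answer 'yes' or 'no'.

Initial components: {0,2,3,4,5,6} {1}
Adding edge (1,2): merges {1} and {0,2,3,4,5,6}.
New components: {0,1,2,3,4,5,6}
Are 1 and 4 in the same component? yes

Answer: yes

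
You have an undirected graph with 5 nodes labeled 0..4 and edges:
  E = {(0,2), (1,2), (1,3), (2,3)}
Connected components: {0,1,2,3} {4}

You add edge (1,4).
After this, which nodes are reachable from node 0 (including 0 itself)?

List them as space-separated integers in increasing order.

Before: nodes reachable from 0: {0,1,2,3}
Adding (1,4): merges 0's component with another. Reachability grows.
After: nodes reachable from 0: {0,1,2,3,4}

Answer: 0 1 2 3 4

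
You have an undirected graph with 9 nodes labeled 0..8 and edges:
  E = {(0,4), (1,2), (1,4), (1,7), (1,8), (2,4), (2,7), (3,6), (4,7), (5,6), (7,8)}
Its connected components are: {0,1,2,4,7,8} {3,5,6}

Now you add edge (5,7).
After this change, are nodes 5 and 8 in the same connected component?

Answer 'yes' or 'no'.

Answer: yes

Derivation:
Initial components: {0,1,2,4,7,8} {3,5,6}
Adding edge (5,7): merges {3,5,6} and {0,1,2,4,7,8}.
New components: {0,1,2,3,4,5,6,7,8}
Are 5 and 8 in the same component? yes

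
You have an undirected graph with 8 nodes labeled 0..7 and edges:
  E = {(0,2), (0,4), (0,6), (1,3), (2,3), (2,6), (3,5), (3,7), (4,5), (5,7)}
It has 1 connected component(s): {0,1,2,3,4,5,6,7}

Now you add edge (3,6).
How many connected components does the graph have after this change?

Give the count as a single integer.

Answer: 1

Derivation:
Initial component count: 1
Add (3,6): endpoints already in same component. Count unchanged: 1.
New component count: 1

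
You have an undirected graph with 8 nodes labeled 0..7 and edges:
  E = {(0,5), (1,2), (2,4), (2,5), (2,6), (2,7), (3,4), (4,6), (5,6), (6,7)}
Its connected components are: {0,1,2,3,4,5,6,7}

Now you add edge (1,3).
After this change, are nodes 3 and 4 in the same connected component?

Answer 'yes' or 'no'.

Answer: yes

Derivation:
Initial components: {0,1,2,3,4,5,6,7}
Adding edge (1,3): both already in same component {0,1,2,3,4,5,6,7}. No change.
New components: {0,1,2,3,4,5,6,7}
Are 3 and 4 in the same component? yes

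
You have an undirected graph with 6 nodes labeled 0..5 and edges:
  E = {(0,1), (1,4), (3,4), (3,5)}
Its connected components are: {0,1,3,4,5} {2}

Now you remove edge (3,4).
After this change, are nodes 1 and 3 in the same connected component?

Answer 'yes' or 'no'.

Answer: no

Derivation:
Initial components: {0,1,3,4,5} {2}
Removing edge (3,4): it was a bridge — component count 2 -> 3.
New components: {0,1,4} {2} {3,5}
Are 1 and 3 in the same component? no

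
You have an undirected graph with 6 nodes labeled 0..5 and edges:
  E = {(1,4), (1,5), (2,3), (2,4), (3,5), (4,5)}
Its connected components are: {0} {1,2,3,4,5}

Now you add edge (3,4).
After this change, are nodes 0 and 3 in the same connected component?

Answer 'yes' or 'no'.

Initial components: {0} {1,2,3,4,5}
Adding edge (3,4): both already in same component {1,2,3,4,5}. No change.
New components: {0} {1,2,3,4,5}
Are 0 and 3 in the same component? no

Answer: no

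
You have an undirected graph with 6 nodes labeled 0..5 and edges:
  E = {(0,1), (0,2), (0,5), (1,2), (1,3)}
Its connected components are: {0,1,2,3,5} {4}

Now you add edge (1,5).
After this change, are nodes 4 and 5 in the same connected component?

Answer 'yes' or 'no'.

Answer: no

Derivation:
Initial components: {0,1,2,3,5} {4}
Adding edge (1,5): both already in same component {0,1,2,3,5}. No change.
New components: {0,1,2,3,5} {4}
Are 4 and 5 in the same component? no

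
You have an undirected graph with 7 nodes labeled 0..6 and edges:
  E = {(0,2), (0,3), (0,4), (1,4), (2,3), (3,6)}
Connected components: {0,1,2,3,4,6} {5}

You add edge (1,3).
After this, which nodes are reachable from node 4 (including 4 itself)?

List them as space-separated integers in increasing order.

Answer: 0 1 2 3 4 6

Derivation:
Before: nodes reachable from 4: {0,1,2,3,4,6}
Adding (1,3): both endpoints already in same component. Reachability from 4 unchanged.
After: nodes reachable from 4: {0,1,2,3,4,6}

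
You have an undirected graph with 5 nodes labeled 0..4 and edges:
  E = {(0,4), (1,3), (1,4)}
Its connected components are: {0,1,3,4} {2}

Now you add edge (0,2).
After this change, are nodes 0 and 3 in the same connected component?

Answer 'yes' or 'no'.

Answer: yes

Derivation:
Initial components: {0,1,3,4} {2}
Adding edge (0,2): merges {0,1,3,4} and {2}.
New components: {0,1,2,3,4}
Are 0 and 3 in the same component? yes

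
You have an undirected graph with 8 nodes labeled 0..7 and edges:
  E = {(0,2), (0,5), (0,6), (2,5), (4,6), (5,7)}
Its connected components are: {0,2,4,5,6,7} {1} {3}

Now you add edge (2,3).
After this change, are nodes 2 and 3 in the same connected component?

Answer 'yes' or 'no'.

Answer: yes

Derivation:
Initial components: {0,2,4,5,6,7} {1} {3}
Adding edge (2,3): merges {0,2,4,5,6,7} and {3}.
New components: {0,2,3,4,5,6,7} {1}
Are 2 and 3 in the same component? yes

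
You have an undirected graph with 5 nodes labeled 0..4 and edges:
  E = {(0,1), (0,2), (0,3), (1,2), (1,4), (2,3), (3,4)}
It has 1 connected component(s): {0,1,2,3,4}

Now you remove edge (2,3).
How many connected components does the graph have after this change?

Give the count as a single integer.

Initial component count: 1
Remove (2,3): not a bridge. Count unchanged: 1.
  After removal, components: {0,1,2,3,4}
New component count: 1

Answer: 1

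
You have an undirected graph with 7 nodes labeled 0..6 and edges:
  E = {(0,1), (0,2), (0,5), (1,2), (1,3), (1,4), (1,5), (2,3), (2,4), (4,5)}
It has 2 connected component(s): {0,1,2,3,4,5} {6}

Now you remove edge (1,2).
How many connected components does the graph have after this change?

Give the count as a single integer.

Initial component count: 2
Remove (1,2): not a bridge. Count unchanged: 2.
  After removal, components: {0,1,2,3,4,5} {6}
New component count: 2

Answer: 2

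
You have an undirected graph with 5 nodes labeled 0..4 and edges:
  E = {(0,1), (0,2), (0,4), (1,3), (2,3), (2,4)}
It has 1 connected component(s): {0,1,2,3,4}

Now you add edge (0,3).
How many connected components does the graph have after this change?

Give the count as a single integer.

Initial component count: 1
Add (0,3): endpoints already in same component. Count unchanged: 1.
New component count: 1

Answer: 1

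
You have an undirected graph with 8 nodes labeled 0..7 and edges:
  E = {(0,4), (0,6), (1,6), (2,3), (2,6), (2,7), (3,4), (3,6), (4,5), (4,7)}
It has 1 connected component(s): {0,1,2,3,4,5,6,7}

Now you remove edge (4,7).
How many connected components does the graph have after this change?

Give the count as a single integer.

Initial component count: 1
Remove (4,7): not a bridge. Count unchanged: 1.
  After removal, components: {0,1,2,3,4,5,6,7}
New component count: 1

Answer: 1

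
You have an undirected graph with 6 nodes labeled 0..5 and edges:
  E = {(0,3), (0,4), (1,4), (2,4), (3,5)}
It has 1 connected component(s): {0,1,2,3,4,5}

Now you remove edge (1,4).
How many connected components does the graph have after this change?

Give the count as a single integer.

Answer: 2

Derivation:
Initial component count: 1
Remove (1,4): it was a bridge. Count increases: 1 -> 2.
  After removal, components: {0,2,3,4,5} {1}
New component count: 2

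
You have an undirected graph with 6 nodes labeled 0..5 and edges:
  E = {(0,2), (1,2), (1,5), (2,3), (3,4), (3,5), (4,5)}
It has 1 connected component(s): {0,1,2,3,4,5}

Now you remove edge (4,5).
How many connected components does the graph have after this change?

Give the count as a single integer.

Initial component count: 1
Remove (4,5): not a bridge. Count unchanged: 1.
  After removal, components: {0,1,2,3,4,5}
New component count: 1

Answer: 1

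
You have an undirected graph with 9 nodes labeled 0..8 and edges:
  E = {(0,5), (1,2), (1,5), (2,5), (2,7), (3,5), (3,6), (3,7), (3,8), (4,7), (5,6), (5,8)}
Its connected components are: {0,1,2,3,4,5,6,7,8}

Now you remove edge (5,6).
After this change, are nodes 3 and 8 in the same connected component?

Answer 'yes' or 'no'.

Initial components: {0,1,2,3,4,5,6,7,8}
Removing edge (5,6): not a bridge — component count unchanged at 1.
New components: {0,1,2,3,4,5,6,7,8}
Are 3 and 8 in the same component? yes

Answer: yes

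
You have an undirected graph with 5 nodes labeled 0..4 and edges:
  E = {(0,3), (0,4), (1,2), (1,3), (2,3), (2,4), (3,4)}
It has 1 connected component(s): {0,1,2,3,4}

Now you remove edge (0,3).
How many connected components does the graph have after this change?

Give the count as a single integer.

Answer: 1

Derivation:
Initial component count: 1
Remove (0,3): not a bridge. Count unchanged: 1.
  After removal, components: {0,1,2,3,4}
New component count: 1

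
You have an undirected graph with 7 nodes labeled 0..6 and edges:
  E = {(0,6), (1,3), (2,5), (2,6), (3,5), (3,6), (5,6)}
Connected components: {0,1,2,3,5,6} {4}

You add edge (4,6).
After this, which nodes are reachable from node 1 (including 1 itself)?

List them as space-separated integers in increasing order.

Before: nodes reachable from 1: {0,1,2,3,5,6}
Adding (4,6): merges 1's component with another. Reachability grows.
After: nodes reachable from 1: {0,1,2,3,4,5,6}

Answer: 0 1 2 3 4 5 6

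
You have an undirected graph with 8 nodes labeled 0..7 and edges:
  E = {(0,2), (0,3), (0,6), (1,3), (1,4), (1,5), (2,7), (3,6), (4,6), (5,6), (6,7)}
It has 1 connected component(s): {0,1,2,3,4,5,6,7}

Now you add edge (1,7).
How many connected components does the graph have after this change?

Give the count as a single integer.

Initial component count: 1
Add (1,7): endpoints already in same component. Count unchanged: 1.
New component count: 1

Answer: 1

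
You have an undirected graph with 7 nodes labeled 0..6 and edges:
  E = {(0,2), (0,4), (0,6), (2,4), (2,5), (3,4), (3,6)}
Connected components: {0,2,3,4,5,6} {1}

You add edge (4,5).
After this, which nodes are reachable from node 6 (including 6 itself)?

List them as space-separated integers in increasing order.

Answer: 0 2 3 4 5 6

Derivation:
Before: nodes reachable from 6: {0,2,3,4,5,6}
Adding (4,5): both endpoints already in same component. Reachability from 6 unchanged.
After: nodes reachable from 6: {0,2,3,4,5,6}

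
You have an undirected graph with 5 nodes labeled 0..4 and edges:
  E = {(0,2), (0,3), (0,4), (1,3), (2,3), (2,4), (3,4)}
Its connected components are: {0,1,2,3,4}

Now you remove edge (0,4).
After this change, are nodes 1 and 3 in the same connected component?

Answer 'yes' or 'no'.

Answer: yes

Derivation:
Initial components: {0,1,2,3,4}
Removing edge (0,4): not a bridge — component count unchanged at 1.
New components: {0,1,2,3,4}
Are 1 and 3 in the same component? yes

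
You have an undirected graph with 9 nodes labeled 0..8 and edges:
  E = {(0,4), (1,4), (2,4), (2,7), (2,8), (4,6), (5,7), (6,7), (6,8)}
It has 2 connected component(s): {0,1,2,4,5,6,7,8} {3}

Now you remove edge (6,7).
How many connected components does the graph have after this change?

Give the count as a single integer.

Answer: 2

Derivation:
Initial component count: 2
Remove (6,7): not a bridge. Count unchanged: 2.
  After removal, components: {0,1,2,4,5,6,7,8} {3}
New component count: 2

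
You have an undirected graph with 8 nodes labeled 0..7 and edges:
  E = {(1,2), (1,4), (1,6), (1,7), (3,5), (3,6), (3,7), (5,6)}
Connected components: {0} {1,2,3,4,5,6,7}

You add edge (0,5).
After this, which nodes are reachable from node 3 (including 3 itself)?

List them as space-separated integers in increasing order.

Before: nodes reachable from 3: {1,2,3,4,5,6,7}
Adding (0,5): merges 3's component with another. Reachability grows.
After: nodes reachable from 3: {0,1,2,3,4,5,6,7}

Answer: 0 1 2 3 4 5 6 7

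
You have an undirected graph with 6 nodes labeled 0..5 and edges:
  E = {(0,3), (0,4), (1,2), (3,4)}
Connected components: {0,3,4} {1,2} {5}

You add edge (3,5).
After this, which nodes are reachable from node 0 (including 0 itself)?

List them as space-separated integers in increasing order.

Before: nodes reachable from 0: {0,3,4}
Adding (3,5): merges 0's component with another. Reachability grows.
After: nodes reachable from 0: {0,3,4,5}

Answer: 0 3 4 5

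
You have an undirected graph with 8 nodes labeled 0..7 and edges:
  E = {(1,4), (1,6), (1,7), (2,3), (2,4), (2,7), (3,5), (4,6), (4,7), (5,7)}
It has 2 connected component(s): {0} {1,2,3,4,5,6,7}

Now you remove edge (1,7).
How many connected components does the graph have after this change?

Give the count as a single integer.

Initial component count: 2
Remove (1,7): not a bridge. Count unchanged: 2.
  After removal, components: {0} {1,2,3,4,5,6,7}
New component count: 2

Answer: 2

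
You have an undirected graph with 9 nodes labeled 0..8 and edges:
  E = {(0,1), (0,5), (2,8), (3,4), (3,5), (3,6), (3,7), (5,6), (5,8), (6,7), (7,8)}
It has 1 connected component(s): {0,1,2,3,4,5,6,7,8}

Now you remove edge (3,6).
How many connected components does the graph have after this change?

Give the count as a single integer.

Initial component count: 1
Remove (3,6): not a bridge. Count unchanged: 1.
  After removal, components: {0,1,2,3,4,5,6,7,8}
New component count: 1

Answer: 1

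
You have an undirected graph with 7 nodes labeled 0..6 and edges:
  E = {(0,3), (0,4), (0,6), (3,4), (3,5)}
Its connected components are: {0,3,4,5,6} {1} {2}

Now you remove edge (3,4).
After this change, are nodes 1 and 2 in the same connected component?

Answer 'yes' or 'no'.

Initial components: {0,3,4,5,6} {1} {2}
Removing edge (3,4): not a bridge — component count unchanged at 3.
New components: {0,3,4,5,6} {1} {2}
Are 1 and 2 in the same component? no

Answer: no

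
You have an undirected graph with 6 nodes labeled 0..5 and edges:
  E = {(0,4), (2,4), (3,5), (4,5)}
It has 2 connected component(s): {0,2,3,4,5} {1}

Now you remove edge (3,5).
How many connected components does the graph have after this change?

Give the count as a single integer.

Answer: 3

Derivation:
Initial component count: 2
Remove (3,5): it was a bridge. Count increases: 2 -> 3.
  After removal, components: {0,2,4,5} {1} {3}
New component count: 3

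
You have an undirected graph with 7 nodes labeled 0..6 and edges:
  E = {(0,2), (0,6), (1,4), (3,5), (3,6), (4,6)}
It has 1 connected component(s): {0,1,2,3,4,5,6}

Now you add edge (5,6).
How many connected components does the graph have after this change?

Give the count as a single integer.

Answer: 1

Derivation:
Initial component count: 1
Add (5,6): endpoints already in same component. Count unchanged: 1.
New component count: 1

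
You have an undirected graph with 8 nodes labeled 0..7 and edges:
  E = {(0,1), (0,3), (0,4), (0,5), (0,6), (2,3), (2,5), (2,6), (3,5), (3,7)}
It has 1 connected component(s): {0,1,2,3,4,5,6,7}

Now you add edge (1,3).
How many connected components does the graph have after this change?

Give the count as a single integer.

Initial component count: 1
Add (1,3): endpoints already in same component. Count unchanged: 1.
New component count: 1

Answer: 1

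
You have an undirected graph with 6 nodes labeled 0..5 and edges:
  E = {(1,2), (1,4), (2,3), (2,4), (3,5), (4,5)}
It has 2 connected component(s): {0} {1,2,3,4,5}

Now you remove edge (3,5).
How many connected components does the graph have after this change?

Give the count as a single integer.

Answer: 2

Derivation:
Initial component count: 2
Remove (3,5): not a bridge. Count unchanged: 2.
  After removal, components: {0} {1,2,3,4,5}
New component count: 2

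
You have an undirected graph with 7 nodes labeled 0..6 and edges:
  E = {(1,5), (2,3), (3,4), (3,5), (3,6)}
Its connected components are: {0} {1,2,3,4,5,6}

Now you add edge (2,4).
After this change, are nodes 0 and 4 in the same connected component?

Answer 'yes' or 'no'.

Initial components: {0} {1,2,3,4,5,6}
Adding edge (2,4): both already in same component {1,2,3,4,5,6}. No change.
New components: {0} {1,2,3,4,5,6}
Are 0 and 4 in the same component? no

Answer: no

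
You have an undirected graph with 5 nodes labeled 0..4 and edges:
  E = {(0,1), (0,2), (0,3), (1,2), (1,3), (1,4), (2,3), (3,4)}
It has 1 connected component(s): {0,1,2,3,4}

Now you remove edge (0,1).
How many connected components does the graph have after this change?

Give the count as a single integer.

Initial component count: 1
Remove (0,1): not a bridge. Count unchanged: 1.
  After removal, components: {0,1,2,3,4}
New component count: 1

Answer: 1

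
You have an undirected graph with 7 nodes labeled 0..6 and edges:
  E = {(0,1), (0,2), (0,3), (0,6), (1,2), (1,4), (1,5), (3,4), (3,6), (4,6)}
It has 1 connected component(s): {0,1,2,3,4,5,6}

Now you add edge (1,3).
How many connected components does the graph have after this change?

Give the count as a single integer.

Initial component count: 1
Add (1,3): endpoints already in same component. Count unchanged: 1.
New component count: 1

Answer: 1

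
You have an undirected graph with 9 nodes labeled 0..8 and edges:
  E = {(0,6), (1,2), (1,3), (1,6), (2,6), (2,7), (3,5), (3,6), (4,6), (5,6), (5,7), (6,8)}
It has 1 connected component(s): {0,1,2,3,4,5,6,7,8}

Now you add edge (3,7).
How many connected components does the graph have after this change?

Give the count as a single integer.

Answer: 1

Derivation:
Initial component count: 1
Add (3,7): endpoints already in same component. Count unchanged: 1.
New component count: 1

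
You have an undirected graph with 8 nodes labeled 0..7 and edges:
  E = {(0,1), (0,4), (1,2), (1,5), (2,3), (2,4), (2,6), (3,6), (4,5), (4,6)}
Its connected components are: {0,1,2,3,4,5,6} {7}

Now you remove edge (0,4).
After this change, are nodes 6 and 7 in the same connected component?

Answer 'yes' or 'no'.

Answer: no

Derivation:
Initial components: {0,1,2,3,4,5,6} {7}
Removing edge (0,4): not a bridge — component count unchanged at 2.
New components: {0,1,2,3,4,5,6} {7}
Are 6 and 7 in the same component? no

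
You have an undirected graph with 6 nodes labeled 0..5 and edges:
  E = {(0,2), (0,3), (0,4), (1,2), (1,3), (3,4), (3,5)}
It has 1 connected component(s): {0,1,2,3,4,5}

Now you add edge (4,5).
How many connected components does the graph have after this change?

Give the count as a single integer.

Initial component count: 1
Add (4,5): endpoints already in same component. Count unchanged: 1.
New component count: 1

Answer: 1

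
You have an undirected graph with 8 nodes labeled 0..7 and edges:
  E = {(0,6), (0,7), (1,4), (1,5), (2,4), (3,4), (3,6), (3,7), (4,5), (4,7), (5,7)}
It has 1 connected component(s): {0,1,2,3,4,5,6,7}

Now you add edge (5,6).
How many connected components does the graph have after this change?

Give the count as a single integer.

Answer: 1

Derivation:
Initial component count: 1
Add (5,6): endpoints already in same component. Count unchanged: 1.
New component count: 1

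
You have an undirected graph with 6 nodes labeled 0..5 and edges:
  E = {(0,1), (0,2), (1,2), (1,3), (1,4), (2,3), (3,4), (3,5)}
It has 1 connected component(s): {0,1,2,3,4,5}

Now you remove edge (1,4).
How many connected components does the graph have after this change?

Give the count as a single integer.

Initial component count: 1
Remove (1,4): not a bridge. Count unchanged: 1.
  After removal, components: {0,1,2,3,4,5}
New component count: 1

Answer: 1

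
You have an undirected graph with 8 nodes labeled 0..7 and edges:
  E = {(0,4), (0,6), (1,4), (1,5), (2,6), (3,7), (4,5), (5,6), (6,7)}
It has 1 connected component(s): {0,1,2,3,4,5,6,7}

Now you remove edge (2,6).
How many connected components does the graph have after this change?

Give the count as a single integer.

Answer: 2

Derivation:
Initial component count: 1
Remove (2,6): it was a bridge. Count increases: 1 -> 2.
  After removal, components: {0,1,3,4,5,6,7} {2}
New component count: 2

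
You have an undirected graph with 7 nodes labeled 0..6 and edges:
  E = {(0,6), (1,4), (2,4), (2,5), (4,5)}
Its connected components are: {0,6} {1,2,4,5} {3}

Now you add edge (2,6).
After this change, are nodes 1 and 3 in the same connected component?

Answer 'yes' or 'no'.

Answer: no

Derivation:
Initial components: {0,6} {1,2,4,5} {3}
Adding edge (2,6): merges {1,2,4,5} and {0,6}.
New components: {0,1,2,4,5,6} {3}
Are 1 and 3 in the same component? no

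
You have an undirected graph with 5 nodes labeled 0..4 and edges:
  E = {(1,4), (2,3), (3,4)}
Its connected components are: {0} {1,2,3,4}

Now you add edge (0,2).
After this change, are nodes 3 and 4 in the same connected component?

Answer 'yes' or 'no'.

Initial components: {0} {1,2,3,4}
Adding edge (0,2): merges {0} and {1,2,3,4}.
New components: {0,1,2,3,4}
Are 3 and 4 in the same component? yes

Answer: yes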